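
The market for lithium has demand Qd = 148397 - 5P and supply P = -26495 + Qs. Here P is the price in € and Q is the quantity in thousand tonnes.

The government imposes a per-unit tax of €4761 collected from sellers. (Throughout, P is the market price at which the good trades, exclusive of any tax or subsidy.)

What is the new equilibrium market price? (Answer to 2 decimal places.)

Before the shock: 148397 - 5P = P + 26495 ⇒ 121902 = 6P ⇒ P = 20317, Q = 46812.
Since sellers keep the price net of the tax, the effective supply curve becomes Qs = P + 21734.
Setting them equal: 148397 - 5P = P + 21734 → 126663 = 6P, so P = 21110.5 and Q = 42844.5.

21110.50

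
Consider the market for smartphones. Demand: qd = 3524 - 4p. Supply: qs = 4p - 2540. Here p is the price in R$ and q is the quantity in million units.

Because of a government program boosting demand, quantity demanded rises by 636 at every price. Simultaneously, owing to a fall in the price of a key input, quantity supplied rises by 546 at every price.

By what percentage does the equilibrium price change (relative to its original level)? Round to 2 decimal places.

Solve the original market: 3524 - 4p = 4p - 2540, hence p = 758 and q = 492.
The shock moves the curves to qd = 4160 - 4p and qs = 4p - 1994.
Clearing the new market: 4160 - 4p = 4p - 1994, so p = 769.25 and q = 1083.
%Δp = (769.25 − 758) / 758 × 100 = +1.48%.

+1.48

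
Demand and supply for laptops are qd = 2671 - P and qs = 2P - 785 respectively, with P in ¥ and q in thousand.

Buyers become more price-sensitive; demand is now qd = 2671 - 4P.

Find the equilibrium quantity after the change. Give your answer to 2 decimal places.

Solve the original market: 2671 - P = 2P - 785, hence P = 1152 and q = 1519.
After the shift, demand is qd = 2671 - 4P and supply is qs = 2P - 785.
Setting them equal: 2671 - 4P = 2P - 785 → 3456 = 6P, so P = 576 and q = 367.

367.00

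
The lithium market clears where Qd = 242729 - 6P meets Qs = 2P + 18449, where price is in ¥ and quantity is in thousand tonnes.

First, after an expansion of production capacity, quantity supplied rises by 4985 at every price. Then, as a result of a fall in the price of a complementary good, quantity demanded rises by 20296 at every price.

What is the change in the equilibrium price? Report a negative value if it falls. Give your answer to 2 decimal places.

Original equilibrium: 242729 - 6P = 2P + 18449 gives 224280 = 8P, so P = 28035 and Q = 74519.
After the shift, demand is Qd = 263025 - 6P and supply is Qs = 2P + 23434.
New equilibrium: 263025 - 6P = 2P + 23434 ⇒ 239591 = 8P ⇒ P = 29948.875, Q = 83331.75.
ΔP = 29948.875 − 28035 = +1913.88.

+1913.88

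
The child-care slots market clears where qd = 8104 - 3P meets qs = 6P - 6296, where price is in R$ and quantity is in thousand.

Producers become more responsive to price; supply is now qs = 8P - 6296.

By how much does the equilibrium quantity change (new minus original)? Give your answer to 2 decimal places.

+872.73

Before the shock: 8104 - 3P = 6P - 6296 ⇒ 14400 = 9P ⇒ P = 1600, q = 3304.
The new curves are qd = 8104 - 3P (demand) and qs = 8P - 6296 (supply).
Clearing the new market: 8104 - 3P = 8P - 6296, so P = 14400/11 ≈ 1309.0909 and q = 45944/11 ≈ 4176.7273.
Δq = 4176.7273 − 3304 = +872.73.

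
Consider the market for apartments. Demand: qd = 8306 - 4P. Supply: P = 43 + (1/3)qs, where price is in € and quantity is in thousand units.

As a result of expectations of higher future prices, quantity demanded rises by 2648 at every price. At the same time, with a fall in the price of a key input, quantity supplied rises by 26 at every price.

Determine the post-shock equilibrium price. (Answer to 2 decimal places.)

1579.57

Solve the original market: 8306 - 4P = 3P - 129, hence P = 1205 and q = 3486.
After the shift, demand is qd = 10954 - 4P and supply is qs = 3P - 103.
Clearing the new market: 10954 - 4P = 3P - 103, so P = 11057/7 ≈ 1579.5714 and q = 32450/7 ≈ 4635.7143.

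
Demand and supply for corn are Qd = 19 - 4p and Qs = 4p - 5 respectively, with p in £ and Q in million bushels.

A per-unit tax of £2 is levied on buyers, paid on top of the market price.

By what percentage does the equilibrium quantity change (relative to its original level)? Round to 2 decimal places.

-57.14

Initially, 19 - 4p = 4p - 5, so 24 = 8p and p = 3, Q = 7.
Since buyers pay the price plus the tax, the effective demand curve becomes Qd = 11 - 4p.
New equilibrium: 11 - 4p = 4p - 5 ⇒ 16 = 8p ⇒ p = 2, Q = 3.
%ΔQ = (3 − 7) / 7 × 100 = -57.14%.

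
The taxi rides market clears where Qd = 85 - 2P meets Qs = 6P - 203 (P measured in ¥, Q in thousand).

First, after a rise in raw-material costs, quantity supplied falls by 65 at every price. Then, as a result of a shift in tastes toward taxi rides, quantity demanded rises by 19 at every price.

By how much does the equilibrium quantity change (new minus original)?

Solve the original market: 85 - 2P = 6P - 203, hence P = 36 and Q = 13.
The shock moves the curves to Qd = 104 - 2P and Qs = 6P - 268.
Setting them equal: 104 - 2P = 6P - 268 → 372 = 8P, so P = 46.5 and Q = 11.
ΔQ = 11 − 13 = -2.

-2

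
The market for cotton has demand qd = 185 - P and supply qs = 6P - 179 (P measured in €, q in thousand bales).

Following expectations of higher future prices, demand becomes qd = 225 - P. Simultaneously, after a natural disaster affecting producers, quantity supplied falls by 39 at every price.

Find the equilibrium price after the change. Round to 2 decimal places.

63.29

Before the shock: 185 - P = 6P - 179 ⇒ 364 = 7P ⇒ P = 52, q = 133.
After the shift, demand is qd = 225 - P and supply is qs = 6P - 218.
Clearing the new market: 225 - P = 6P - 218, so P = 443/7 ≈ 63.2857 and q = 1132/7 ≈ 161.7143.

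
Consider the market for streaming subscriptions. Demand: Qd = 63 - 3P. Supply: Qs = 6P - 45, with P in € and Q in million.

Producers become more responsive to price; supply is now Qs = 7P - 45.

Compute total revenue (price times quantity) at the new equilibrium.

330.48

Before the shock: 63 - 3P = 6P - 45 ⇒ 108 = 9P ⇒ P = 12, Q = 27.
The shock moves the curves to Qd = 63 - 3P and Qs = 7P - 45.
New equilibrium: 63 - 3P = 7P - 45 ⇒ 108 = 10P ⇒ P = 10.8, Q = 30.6.
New expenditure = 10.8 × 30.6 = 330.48.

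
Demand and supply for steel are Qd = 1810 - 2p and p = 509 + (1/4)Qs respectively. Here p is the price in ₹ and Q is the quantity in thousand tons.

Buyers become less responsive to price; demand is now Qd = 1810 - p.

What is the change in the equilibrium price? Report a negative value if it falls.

Initially, 1810 - 2p = 4p - 2036, so 3846 = 6p and p = 641, Q = 528.
The new curves are Qd = 1810 - p (demand) and Qs = 4p - 2036 (supply).
New equilibrium: 1810 - p = 4p - 2036 ⇒ 3846 = 5p ⇒ p = 769.2, Q = 1040.8.
Δp = 769.2 − 641 = +128.2.

+128.2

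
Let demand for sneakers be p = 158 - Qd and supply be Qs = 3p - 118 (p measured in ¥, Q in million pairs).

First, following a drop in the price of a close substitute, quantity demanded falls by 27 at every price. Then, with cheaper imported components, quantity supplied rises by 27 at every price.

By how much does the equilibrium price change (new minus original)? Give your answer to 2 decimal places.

Before the shock: 158 - p = 3p - 118 ⇒ 276 = 4p ⇒ p = 69, Q = 89.
The shock moves the curves to Qd = 131 - p and Qs = 3p - 91.
New equilibrium: 131 - p = 3p - 91 ⇒ 222 = 4p ⇒ p = 55.5, Q = 75.5.
Δp = 55.5 − 69 = -13.50.

-13.50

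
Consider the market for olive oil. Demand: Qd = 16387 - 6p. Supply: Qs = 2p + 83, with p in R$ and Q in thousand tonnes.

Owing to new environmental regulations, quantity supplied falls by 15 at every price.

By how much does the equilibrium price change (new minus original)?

Initially, 16387 - 6p = 2p + 83, so 16304 = 8p and p = 2038, Q = 4159.
The shock moves the curves to Qd = 16387 - 6p and Qs = 2p + 68.
New equilibrium: 16387 - 6p = 2p + 68 ⇒ 16319 = 8p ⇒ p = 2039.875, Q = 4147.75.
Δp = 2039.875 − 2038 = +1.875.

+1.875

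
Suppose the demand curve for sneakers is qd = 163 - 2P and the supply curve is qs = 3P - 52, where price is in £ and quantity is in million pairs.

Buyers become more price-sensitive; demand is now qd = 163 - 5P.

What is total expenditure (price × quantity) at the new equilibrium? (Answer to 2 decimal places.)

769.30

Solve the original market: 163 - 2P = 3P - 52, hence P = 43 and q = 77.
The new curves are qd = 163 - 5P (demand) and qs = 3P - 52 (supply).
Setting them equal: 163 - 5P = 3P - 52 → 215 = 8P, so P = 26.875 and q = 28.625.
New expenditure = 26.875 × 28.625 = 769.30.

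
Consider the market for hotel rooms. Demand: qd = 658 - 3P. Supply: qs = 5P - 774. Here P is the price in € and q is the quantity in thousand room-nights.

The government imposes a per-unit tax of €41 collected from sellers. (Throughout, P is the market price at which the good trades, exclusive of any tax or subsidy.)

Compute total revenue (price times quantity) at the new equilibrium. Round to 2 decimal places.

9029.08

Before the shock: 658 - 3P = 5P - 774 ⇒ 1432 = 8P ⇒ P = 179, q = 121.
Since sellers keep the price net of the tax, the effective supply curve becomes qs = 5P - 979.
New equilibrium: 658 - 3P = 5P - 979 ⇒ 1637 = 8P ⇒ P = 204.625, q = 44.125.
New expenditure = 204.625 × 44.125 = 9029.08.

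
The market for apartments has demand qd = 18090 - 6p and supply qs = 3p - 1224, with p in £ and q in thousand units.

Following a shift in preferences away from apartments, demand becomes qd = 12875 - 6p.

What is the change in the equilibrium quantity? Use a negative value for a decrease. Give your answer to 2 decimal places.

Before the shock: 18090 - 6p = 3p - 1224 ⇒ 19314 = 9p ⇒ p = 2146, q = 5214.
The shock moves the curves to qd = 12875 - 6p and qs = 3p - 1224.
Setting them equal: 12875 - 6p = 3p - 1224 → 14099 = 9p, so p = 14099/9 ≈ 1566.5556 and q = 10427/3 ≈ 3475.6667.
Δq = 3475.6667 − 5214 = -1738.33.

-1738.33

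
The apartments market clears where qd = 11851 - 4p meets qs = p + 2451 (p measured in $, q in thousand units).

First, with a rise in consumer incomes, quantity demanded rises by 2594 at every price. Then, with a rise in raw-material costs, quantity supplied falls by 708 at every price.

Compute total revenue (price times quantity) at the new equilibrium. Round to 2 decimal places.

10881549.36

Before the shock: 11851 - 4p = p + 2451 ⇒ 9400 = 5p ⇒ p = 1880, q = 4331.
With the change applied: demand qd = 14445 - 4p, supply qs = p + 1743.
Clearing the new market: 14445 - 4p = p + 1743, so p = 2540.4 and q = 4283.4.
New expenditure = 2540.4 × 4283.4 = 10881549.36.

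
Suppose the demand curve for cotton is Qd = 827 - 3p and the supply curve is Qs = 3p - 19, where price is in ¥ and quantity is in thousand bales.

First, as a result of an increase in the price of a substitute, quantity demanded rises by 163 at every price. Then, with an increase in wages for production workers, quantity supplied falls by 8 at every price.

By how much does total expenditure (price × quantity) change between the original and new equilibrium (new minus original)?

Initially, 827 - 3p = 3p - 19, so 846 = 6p and p = 141, Q = 404.
The new curves are Qd = 990 - 3p (demand) and Qs = 3p - 27 (supply).
Equate the new curves: 990 - 3p = 3p - 27, giving 1017 = 6p, p = 169.5, Q = 481.5.
Expenditure moves from 141×404 = 56964 to 169.5×481.5 = 81614.25; change = +24650.25.

+24650.25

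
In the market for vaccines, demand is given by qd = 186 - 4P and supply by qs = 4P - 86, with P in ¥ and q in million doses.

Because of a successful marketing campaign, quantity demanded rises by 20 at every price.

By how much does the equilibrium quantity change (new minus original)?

Initially, 186 - 4P = 4P - 86, so 272 = 8P and P = 34, q = 50.
After the shift, demand is qd = 206 - 4P and supply is qs = 4P - 86.
New equilibrium: 206 - 4P = 4P - 86 ⇒ 292 = 8P ⇒ P = 36.5, q = 60.
Δq = 60 − 50 = +10.

+10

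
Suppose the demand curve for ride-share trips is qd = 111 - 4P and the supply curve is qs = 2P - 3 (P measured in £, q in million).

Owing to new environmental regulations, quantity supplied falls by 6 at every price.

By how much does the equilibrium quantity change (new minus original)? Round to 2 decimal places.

Before the shock: 111 - 4P = 2P - 3 ⇒ 114 = 6P ⇒ P = 19, q = 35.
The shock moves the curves to qd = 111 - 4P and qs = 2P - 9.
Setting them equal: 111 - 4P = 2P - 9 → 120 = 6P, so P = 20 and q = 31.
Δq = 31 − 35 = -4.00.

-4.00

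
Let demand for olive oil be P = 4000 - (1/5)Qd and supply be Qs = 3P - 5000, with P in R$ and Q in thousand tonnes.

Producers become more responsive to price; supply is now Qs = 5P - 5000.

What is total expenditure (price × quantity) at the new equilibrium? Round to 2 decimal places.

18750000.00

Initially, 20000 - 5P = 3P - 5000, so 25000 = 8P and P = 3125, Q = 4375.
The new curves are Qd = 20000 - 5P (demand) and Qs = 5P - 5000 (supply).
Equate the new curves: 20000 - 5P = 5P - 5000, giving 25000 = 10P, P = 2500, Q = 7500.
New expenditure = 2500 × 7500 = 18750000.00.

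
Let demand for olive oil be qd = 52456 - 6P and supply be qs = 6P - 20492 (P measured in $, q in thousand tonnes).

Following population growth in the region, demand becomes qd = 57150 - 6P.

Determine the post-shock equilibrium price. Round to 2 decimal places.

6470.17

Original equilibrium: 52456 - 6P = 6P - 20492 gives 72948 = 12P, so P = 6079 and q = 15982.
The new curves are qd = 57150 - 6P (demand) and qs = 6P - 20492 (supply).
New equilibrium: 57150 - 6P = 6P - 20492 ⇒ 77642 = 12P ⇒ P = 38821/6 ≈ 6470.1667, q = 18329.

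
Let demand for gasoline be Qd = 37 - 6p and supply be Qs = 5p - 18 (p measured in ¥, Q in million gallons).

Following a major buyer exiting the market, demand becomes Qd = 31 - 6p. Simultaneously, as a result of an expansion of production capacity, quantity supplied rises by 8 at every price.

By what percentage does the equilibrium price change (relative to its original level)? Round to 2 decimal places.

-25.45

Initially, 37 - 6p = 5p - 18, so 55 = 11p and p = 5, Q = 7.
With the change applied: demand Qd = 31 - 6p, supply Qs = 5p - 10.
Equate the new curves: 31 - 6p = 5p - 10, giving 41 = 11p, p = 41/11 ≈ 3.7273, Q = 95/11 ≈ 8.6364.
%Δp = (3.7273 − 5) / 5 × 100 = -25.45%.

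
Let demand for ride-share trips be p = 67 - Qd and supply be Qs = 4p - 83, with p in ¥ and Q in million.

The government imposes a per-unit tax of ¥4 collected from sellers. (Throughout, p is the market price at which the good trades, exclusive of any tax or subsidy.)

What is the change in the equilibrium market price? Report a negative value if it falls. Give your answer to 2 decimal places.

Initially, 67 - p = 4p - 83, so 150 = 5p and p = 30, Q = 37.
Since sellers keep the price net of the tax, the effective supply curve becomes Qs = 4p - 99.
New equilibrium: 67 - p = 4p - 99 ⇒ 166 = 5p ⇒ p = 33.2, Q = 33.8.
Δp = 33.2 − 30 = +3.20.

+3.20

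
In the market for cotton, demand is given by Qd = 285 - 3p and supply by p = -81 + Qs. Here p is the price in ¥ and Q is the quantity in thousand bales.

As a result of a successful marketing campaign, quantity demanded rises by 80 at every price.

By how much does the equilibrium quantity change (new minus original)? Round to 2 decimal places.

+20.00

Original equilibrium: 285 - 3p = p + 81 gives 204 = 4p, so p = 51 and Q = 132.
With the change applied: demand Qd = 365 - 3p, supply Qs = p + 81.
Clearing the new market: 365 - 3p = p + 81, so p = 71 and Q = 152.
ΔQ = 152 − 132 = +20.00.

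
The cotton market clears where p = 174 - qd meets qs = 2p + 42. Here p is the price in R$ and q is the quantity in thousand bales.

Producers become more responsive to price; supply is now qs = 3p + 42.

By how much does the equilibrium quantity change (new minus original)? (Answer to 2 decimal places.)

Before the shock: 174 - p = 2p + 42 ⇒ 132 = 3p ⇒ p = 44, q = 130.
With the change applied: demand qd = 174 - p, supply qs = 3p + 42.
Clearing the new market: 174 - p = 3p + 42, so p = 33 and q = 141.
Δq = 141 − 130 = +11.00.

+11.00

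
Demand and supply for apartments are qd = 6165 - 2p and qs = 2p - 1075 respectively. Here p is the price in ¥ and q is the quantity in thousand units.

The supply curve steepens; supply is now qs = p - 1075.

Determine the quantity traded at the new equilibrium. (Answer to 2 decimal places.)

Before the shock: 6165 - 2p = 2p - 1075 ⇒ 7240 = 4p ⇒ p = 1810, q = 2545.
After the shift, demand is qd = 6165 - 2p and supply is qs = p - 1075.
Equate the new curves: 6165 - 2p = p - 1075, giving 7240 = 3p, p = 7240/3 ≈ 2413.3333, q = 4015/3 ≈ 1338.3333.

1338.33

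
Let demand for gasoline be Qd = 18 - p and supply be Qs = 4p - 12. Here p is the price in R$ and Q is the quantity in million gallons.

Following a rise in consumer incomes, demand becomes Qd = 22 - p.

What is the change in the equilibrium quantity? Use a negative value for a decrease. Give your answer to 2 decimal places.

Solve the original market: 18 - p = 4p - 12, hence p = 6 and Q = 12.
After the shift, demand is Qd = 22 - p and supply is Qs = 4p - 12.
New equilibrium: 22 - p = 4p - 12 ⇒ 34 = 5p ⇒ p = 6.8, Q = 15.2.
ΔQ = 15.2 − 12 = +3.20.

+3.20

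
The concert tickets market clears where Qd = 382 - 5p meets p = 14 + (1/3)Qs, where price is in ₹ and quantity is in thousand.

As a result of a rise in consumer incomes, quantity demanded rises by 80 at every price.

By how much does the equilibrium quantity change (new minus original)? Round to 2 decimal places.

Initially, 382 - 5p = 3p - 42, so 424 = 8p and p = 53, Q = 117.
The new curves are Qd = 462 - 5p (demand) and Qs = 3p - 42 (supply).
Clearing the new market: 462 - 5p = 3p - 42, so p = 63 and Q = 147.
ΔQ = 147 − 117 = +30.00.

+30.00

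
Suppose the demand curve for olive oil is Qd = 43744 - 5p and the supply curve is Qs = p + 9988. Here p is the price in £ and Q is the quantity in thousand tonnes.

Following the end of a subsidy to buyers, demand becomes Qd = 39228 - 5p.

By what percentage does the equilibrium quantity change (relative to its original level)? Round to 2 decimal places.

Original equilibrium: 43744 - 5p = p + 9988 gives 33756 = 6p, so p = 5626 and Q = 15614.
The shock moves the curves to Qd = 39228 - 5p and Qs = p + 9988.
Clearing the new market: 39228 - 5p = p + 9988, so p = 14620/3 ≈ 4873.3333 and Q = 44584/3 ≈ 14861.3333.
%ΔQ = (14861.3333 − 15614) / 15614 × 100 = -4.82%.

-4.82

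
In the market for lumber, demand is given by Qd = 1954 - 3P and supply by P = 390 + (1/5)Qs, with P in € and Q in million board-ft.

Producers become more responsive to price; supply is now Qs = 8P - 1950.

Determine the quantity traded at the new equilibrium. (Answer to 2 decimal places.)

Solve the original market: 1954 - 3P = 5P - 1950, hence P = 488 and Q = 490.
With the change applied: demand Qd = 1954 - 3P, supply Qs = 8P - 1950.
New equilibrium: 1954 - 3P = 8P - 1950 ⇒ 3904 = 11P ⇒ P = 3904/11 ≈ 354.9091, Q = 9782/11 ≈ 889.2727.

889.27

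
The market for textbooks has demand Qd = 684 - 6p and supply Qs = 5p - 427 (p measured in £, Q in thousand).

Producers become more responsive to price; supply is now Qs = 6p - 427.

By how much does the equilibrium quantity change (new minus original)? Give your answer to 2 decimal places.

Original equilibrium: 684 - 6p = 5p - 427 gives 1111 = 11p, so p = 101 and Q = 78.
The new curves are Qd = 684 - 6p (demand) and Qs = 6p - 427 (supply).
Equate the new curves: 684 - 6p = 6p - 427, giving 1111 = 12p, p = 1111/12 ≈ 92.5833, Q = 128.5.
ΔQ = 128.5 − 78 = +50.50.

+50.50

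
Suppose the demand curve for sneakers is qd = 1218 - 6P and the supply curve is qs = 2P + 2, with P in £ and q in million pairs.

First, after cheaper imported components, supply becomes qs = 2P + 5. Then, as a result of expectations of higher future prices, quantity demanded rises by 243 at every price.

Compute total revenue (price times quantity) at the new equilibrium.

Solve the original market: 1218 - 6P = 2P + 2, hence P = 152 and q = 306.
After the shift, demand is qd = 1461 - 6P and supply is qs = 2P + 5.
Clearing the new market: 1461 - 6P = 2P + 5, so P = 182 and q = 369.
New expenditure = 182 × 369 = 67158.

67158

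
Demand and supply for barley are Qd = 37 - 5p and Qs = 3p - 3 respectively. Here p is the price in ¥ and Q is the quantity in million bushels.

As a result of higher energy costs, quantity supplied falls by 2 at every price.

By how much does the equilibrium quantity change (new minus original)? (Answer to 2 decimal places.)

Solve the original market: 37 - 5p = 3p - 3, hence p = 5 and Q = 12.
The new curves are Qd = 37 - 5p (demand) and Qs = 3p - 5 (supply).
Equate the new curves: 37 - 5p = 3p - 5, giving 42 = 8p, p = 5.25, Q = 10.75.
ΔQ = 10.75 − 12 = -1.25.

-1.25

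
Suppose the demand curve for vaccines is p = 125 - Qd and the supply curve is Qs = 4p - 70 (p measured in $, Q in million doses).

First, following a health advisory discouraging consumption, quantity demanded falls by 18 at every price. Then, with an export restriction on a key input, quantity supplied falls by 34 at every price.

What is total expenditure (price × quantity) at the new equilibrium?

Solve the original market: 125 - p = 4p - 70, hence p = 39 and Q = 86.
With the change applied: demand Qd = 107 - p, supply Qs = 4p - 104.
Clearing the new market: 107 - p = 4p - 104, so p = 42.2 and Q = 64.8.
New expenditure = 42.2 × 64.8 = 2734.56.

2734.56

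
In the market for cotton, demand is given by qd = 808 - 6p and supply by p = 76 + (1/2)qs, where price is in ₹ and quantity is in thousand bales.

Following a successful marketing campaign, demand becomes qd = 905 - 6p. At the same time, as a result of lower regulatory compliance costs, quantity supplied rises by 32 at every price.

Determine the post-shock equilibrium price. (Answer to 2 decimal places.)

Initially, 808 - 6p = 2p - 152, so 960 = 8p and p = 120, q = 88.
With the change applied: demand qd = 905 - 6p, supply qs = 2p - 120.
Setting them equal: 905 - 6p = 2p - 120 → 1025 = 8p, so p = 128.125 and q = 136.25.

128.13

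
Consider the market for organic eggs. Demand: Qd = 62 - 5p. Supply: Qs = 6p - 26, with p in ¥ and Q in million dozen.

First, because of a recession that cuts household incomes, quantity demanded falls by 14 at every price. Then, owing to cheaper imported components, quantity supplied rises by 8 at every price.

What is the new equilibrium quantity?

18

Original equilibrium: 62 - 5p = 6p - 26 gives 88 = 11p, so p = 8 and Q = 22.
After the shift, demand is Qd = 48 - 5p and supply is Qs = 6p - 18.
Equate the new curves: 48 - 5p = 6p - 18, giving 66 = 11p, p = 6, Q = 18.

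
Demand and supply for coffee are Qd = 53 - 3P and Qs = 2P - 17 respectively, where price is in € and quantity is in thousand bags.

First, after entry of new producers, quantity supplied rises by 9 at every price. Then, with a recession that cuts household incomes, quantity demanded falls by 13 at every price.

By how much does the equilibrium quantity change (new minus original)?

+0.2

Initially, 53 - 3P = 2P - 17, so 70 = 5P and P = 14, Q = 11.
With the change applied: demand Qd = 40 - 3P, supply Qs = 2P - 8.
New equilibrium: 40 - 3P = 2P - 8 ⇒ 48 = 5P ⇒ P = 9.6, Q = 11.2.
ΔQ = 11.2 − 11 = +0.2.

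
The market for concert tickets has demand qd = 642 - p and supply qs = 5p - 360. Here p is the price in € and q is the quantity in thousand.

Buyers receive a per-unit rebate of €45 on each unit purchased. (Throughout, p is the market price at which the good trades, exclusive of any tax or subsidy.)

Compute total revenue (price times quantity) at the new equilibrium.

Original equilibrium: 642 - p = 5p - 360 gives 1002 = 6p, so p = 167 and q = 475.
Since buyers' out-of-pocket price is the market price minus the rebate, the effective demand curve becomes qd = 687 - p.
Setting them equal: 687 - p = 5p - 360 → 1047 = 6p, so p = 174.5 and q = 512.5.
New expenditure = 174.5 × 512.5 = 89431.25.

89431.25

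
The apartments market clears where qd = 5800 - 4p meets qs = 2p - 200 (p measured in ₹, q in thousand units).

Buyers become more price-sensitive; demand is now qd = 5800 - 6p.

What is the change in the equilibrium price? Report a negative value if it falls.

-250

Initially, 5800 - 4p = 2p - 200, so 6000 = 6p and p = 1000, q = 1800.
The shock moves the curves to qd = 5800 - 6p and qs = 2p - 200.
New equilibrium: 5800 - 6p = 2p - 200 ⇒ 6000 = 8p ⇒ p = 750, q = 1300.
Δp = 750 − 1000 = -250.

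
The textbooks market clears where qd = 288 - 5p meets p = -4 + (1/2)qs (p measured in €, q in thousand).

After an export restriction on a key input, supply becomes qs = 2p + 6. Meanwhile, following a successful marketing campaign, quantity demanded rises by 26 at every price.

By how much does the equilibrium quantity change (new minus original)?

Initially, 288 - 5p = 2p + 8, so 280 = 7p and p = 40, q = 88.
After the shift, demand is qd = 314 - 5p and supply is qs = 2p + 6.
Setting them equal: 314 - 5p = 2p + 6 → 308 = 7p, so p = 44 and q = 94.
Δq = 94 − 88 = +6.

+6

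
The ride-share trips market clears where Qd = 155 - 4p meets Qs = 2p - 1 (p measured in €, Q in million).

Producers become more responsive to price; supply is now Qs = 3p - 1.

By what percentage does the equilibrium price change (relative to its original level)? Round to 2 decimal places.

-14.29

Original equilibrium: 155 - 4p = 2p - 1 gives 156 = 6p, so p = 26 and Q = 51.
After the shift, demand is Qd = 155 - 4p and supply is Qs = 3p - 1.
Equate the new curves: 155 - 4p = 3p - 1, giving 156 = 7p, p = 156/7 ≈ 22.2857, Q = 461/7 ≈ 65.8571.
%Δp = (22.2857 − 26) / 26 × 100 = -14.29%.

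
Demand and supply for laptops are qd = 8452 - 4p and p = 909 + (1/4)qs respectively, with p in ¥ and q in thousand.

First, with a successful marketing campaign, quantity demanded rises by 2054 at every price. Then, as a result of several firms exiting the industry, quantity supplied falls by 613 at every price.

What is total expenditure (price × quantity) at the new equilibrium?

Original equilibrium: 8452 - 4p = 4p - 3636 gives 12088 = 8p, so p = 1511 and q = 2408.
The new curves are qd = 10506 - 4p (demand) and qs = 4p - 4249 (supply).
New equilibrium: 10506 - 4p = 4p - 4249 ⇒ 14755 = 8p ⇒ p = 1844.375, q = 3128.5.
New expenditure = 1844.375 × 3128.5 = 5770127.1875.

5770127.1875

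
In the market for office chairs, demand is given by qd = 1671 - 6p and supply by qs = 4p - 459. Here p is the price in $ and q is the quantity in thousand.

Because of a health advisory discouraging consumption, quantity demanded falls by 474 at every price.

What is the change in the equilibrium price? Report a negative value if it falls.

-47.4

Initially, 1671 - 6p = 4p - 459, so 2130 = 10p and p = 213, q = 393.
With the change applied: demand qd = 1197 - 6p, supply qs = 4p - 459.
New equilibrium: 1197 - 6p = 4p - 459 ⇒ 1656 = 10p ⇒ p = 165.6, q = 203.4.
Δp = 165.6 − 213 = -47.4.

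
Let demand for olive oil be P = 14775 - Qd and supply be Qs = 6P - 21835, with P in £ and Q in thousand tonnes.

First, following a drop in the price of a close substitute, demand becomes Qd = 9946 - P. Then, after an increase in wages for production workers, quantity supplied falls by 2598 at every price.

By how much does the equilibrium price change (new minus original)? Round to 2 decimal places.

-318.71

Solve the original market: 14775 - P = 6P - 21835, hence P = 5230 and Q = 9545.
With the change applied: demand Qd = 9946 - P, supply Qs = 6P - 24433.
New equilibrium: 9946 - P = 6P - 24433 ⇒ 34379 = 7P ⇒ P = 34379/7 ≈ 4911.2857, Q = 35243/7 ≈ 5034.7143.
ΔP = 4911.2857 − 5230 = -318.71.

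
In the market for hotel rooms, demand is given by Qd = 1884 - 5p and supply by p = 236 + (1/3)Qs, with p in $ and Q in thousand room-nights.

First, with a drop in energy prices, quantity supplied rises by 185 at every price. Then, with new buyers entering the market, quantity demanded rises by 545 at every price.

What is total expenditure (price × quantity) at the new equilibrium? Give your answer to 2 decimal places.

215496.00

Initially, 1884 - 5p = 3p - 708, so 2592 = 8p and p = 324, Q = 264.
The shock moves the curves to Qd = 2429 - 5p and Qs = 3p - 523.
Clearing the new market: 2429 - 5p = 3p - 523, so p = 369 and Q = 584.
New expenditure = 369 × 584 = 215496.00.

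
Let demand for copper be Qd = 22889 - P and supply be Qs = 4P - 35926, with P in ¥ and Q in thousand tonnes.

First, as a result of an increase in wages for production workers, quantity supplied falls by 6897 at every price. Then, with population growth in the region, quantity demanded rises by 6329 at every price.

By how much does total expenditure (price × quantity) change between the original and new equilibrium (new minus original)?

Solve the original market: 22889 - P = 4P - 35926, hence P = 11763 and Q = 11126.
With the change applied: demand Qd = 29218 - P, supply Qs = 4P - 42823.
Equate the new curves: 29218 - P = 4P - 42823, giving 72041 = 5P, P = 14408.2, Q = 14809.8.
Expenditure moves from 11763×11126 = 130875138 to 14408.2×14809.8 = 213382560.36; change = +82507422.36.

+82507422.36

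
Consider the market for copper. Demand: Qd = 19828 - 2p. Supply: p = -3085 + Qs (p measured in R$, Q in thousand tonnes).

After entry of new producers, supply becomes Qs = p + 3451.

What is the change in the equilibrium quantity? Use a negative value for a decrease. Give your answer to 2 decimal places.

+244.00

Before the shock: 19828 - 2p = p + 3085 ⇒ 16743 = 3p ⇒ p = 5581, Q = 8666.
After the shift, demand is Qd = 19828 - 2p and supply is Qs = p + 3451.
Clearing the new market: 19828 - 2p = p + 3451, so p = 5459 and Q = 8910.
ΔQ = 8910 − 8666 = +244.00.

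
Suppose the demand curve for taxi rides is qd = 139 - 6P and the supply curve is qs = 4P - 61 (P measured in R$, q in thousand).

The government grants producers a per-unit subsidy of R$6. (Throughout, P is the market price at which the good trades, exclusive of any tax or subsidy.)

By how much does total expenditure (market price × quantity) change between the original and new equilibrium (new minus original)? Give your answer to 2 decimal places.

+207.84

Before the shock: 139 - 6P = 4P - 61 ⇒ 200 = 10P ⇒ P = 20, q = 19.
Since sellers receive the price plus the subsidy, the effective supply curve becomes qs = 4P - 37.
Equate the new curves: 139 - 6P = 4P - 37, giving 176 = 10P, P = 17.6, q = 33.4.
Expenditure moves from 20×19 = 380 to 17.6×33.4 = 587.84; change = +207.84.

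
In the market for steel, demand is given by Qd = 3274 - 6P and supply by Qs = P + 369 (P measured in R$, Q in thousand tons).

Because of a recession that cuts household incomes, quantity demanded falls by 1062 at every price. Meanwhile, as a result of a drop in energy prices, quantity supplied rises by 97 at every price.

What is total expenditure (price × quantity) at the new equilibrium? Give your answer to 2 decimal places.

178448.33

Before the shock: 3274 - 6P = P + 369 ⇒ 2905 = 7P ⇒ P = 415, Q = 784.
The new curves are Qd = 2212 - 6P (demand) and Qs = P + 466 (supply).
Setting them equal: 2212 - 6P = P + 466 → 1746 = 7P, so P = 1746/7 ≈ 249.4286 and Q = 5008/7 ≈ 715.4286.
New expenditure = 249.4286 × 715.4286 = 178448.33.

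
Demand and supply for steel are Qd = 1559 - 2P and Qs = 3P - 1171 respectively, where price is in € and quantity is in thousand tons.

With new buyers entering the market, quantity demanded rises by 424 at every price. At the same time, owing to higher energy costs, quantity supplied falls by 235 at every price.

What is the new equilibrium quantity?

627.4

Initially, 1559 - 2P = 3P - 1171, so 2730 = 5P and P = 546, Q = 467.
The new curves are Qd = 1983 - 2P (demand) and Qs = 3P - 1406 (supply).
New equilibrium: 1983 - 2P = 3P - 1406 ⇒ 3389 = 5P ⇒ P = 677.8, Q = 627.4.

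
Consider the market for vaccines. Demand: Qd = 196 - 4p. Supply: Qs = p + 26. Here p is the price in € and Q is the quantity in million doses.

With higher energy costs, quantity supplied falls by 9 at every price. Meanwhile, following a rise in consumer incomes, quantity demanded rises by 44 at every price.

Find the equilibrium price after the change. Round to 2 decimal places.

44.60

Initially, 196 - 4p = p + 26, so 170 = 5p and p = 34, Q = 60.
The shock moves the curves to Qd = 240 - 4p and Qs = p + 17.
New equilibrium: 240 - 4p = p + 17 ⇒ 223 = 5p ⇒ p = 44.6, Q = 61.6.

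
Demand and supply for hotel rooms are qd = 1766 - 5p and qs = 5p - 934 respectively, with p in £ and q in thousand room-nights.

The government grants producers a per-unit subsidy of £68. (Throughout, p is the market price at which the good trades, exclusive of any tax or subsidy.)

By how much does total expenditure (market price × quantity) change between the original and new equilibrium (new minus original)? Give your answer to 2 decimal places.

+25976.00

Initially, 1766 - 5p = 5p - 934, so 2700 = 10p and p = 270, q = 416.
Since sellers receive the price plus the subsidy, the effective supply curve becomes qs = 5p - 594.
Setting them equal: 1766 - 5p = 5p - 594 → 2360 = 10p, so p = 236 and q = 586.
Expenditure moves from 270×416 = 112320 to 236×586 = 138296; change = +25976.00.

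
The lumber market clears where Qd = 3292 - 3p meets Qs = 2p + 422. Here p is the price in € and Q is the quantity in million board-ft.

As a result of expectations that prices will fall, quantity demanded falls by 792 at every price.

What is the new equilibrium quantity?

Solve the original market: 3292 - 3p = 2p + 422, hence p = 574 and Q = 1570.
The shock moves the curves to Qd = 2500 - 3p and Qs = 2p + 422.
New equilibrium: 2500 - 3p = 2p + 422 ⇒ 2078 = 5p ⇒ p = 415.6, Q = 1253.2.

1253.2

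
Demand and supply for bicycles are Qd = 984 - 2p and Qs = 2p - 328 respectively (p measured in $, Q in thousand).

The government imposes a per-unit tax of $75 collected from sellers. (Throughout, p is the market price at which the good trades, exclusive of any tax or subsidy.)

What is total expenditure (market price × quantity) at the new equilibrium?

92471.5

Solve the original market: 984 - 2p = 2p - 328, hence p = 328 and Q = 328.
Since sellers keep the price net of the tax, the effective supply curve becomes Qs = 2p - 478.
Setting them equal: 984 - 2p = 2p - 478 → 1462 = 4p, so p = 365.5 and Q = 253.
New expenditure = 365.5 × 253 = 92471.5.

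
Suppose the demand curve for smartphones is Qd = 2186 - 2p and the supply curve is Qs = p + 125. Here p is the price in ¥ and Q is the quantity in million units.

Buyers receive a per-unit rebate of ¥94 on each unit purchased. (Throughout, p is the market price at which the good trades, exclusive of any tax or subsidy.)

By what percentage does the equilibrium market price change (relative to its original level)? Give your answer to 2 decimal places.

Before the shock: 2186 - 2p = p + 125 ⇒ 2061 = 3p ⇒ p = 687, Q = 812.
Since buyers' out-of-pocket price is the market price minus the rebate, the effective demand curve becomes Qd = 2374 - 2p.
Clearing the new market: 2374 - 2p = p + 125, so p = 2249/3 ≈ 749.6667 and Q = 2624/3 ≈ 874.6667.
%Δp = (749.6667 − 687) / 687 × 100 = +9.12%.

+9.12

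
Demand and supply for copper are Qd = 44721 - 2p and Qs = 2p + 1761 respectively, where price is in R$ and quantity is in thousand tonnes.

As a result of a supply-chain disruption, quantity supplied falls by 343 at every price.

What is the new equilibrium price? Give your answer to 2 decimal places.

Solve the original market: 44721 - 2p = 2p + 1761, hence p = 10740 and Q = 23241.
The shock moves the curves to Qd = 44721 - 2p and Qs = 2p + 1418.
Setting them equal: 44721 - 2p = 2p + 1418 → 43303 = 4p, so p = 10825.75 and Q = 23069.5.

10825.75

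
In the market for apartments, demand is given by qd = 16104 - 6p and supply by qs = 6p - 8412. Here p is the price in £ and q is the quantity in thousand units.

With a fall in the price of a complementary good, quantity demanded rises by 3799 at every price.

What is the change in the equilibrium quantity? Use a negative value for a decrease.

Original equilibrium: 16104 - 6p = 6p - 8412 gives 24516 = 12p, so p = 2043 and q = 3846.
The shock moves the curves to qd = 19903 - 6p and qs = 6p - 8412.
Equate the new curves: 19903 - 6p = 6p - 8412, giving 28315 = 12p, p = 28315/12 ≈ 2359.5833, q = 5745.5.
Δq = 5745.5 − 3846 = +1899.5.

+1899.5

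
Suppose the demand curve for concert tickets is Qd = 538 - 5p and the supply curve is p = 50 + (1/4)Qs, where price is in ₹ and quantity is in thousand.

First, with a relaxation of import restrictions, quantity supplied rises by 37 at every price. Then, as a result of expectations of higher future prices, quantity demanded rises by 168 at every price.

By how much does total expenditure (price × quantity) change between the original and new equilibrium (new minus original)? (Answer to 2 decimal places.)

Before the shock: 538 - 5p = 4p - 200 ⇒ 738 = 9p ⇒ p = 82, Q = 128.
After the shift, demand is Qd = 706 - 5p and supply is Qs = 4p - 163.
Equate the new curves: 706 - 5p = 4p - 163, giving 869 = 9p, p = 869/9 ≈ 96.5556, Q = 2009/9 ≈ 223.2222.
Expenditure moves from 82×128 = 10496 to 96.5556×223.2222 = 21553.3457; change = +11057.35.

+11057.35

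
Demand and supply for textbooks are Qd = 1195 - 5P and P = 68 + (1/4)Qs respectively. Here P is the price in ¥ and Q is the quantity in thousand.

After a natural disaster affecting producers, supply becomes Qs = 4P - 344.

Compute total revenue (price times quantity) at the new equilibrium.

58140

Before the shock: 1195 - 5P = 4P - 272 ⇒ 1467 = 9P ⇒ P = 163, Q = 380.
The shock moves the curves to Qd = 1195 - 5P and Qs = 4P - 344.
New equilibrium: 1195 - 5P = 4P - 344 ⇒ 1539 = 9P ⇒ P = 171, Q = 340.
New expenditure = 171 × 340 = 58140.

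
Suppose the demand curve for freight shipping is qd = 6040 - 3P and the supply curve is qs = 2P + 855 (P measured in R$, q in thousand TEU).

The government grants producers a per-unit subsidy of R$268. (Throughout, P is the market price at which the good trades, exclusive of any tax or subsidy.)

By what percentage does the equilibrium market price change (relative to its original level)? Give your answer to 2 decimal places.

Initially, 6040 - 3P = 2P + 855, so 5185 = 5P and P = 1037, q = 2929.
Since sellers receive the price plus the subsidy, the effective supply curve becomes qs = 2P + 1391.
Clearing the new market: 6040 - 3P = 2P + 1391, so P = 929.8 and q = 3250.6.
%ΔP = (929.8 − 1037) / 1037 × 100 = -10.34%.

-10.34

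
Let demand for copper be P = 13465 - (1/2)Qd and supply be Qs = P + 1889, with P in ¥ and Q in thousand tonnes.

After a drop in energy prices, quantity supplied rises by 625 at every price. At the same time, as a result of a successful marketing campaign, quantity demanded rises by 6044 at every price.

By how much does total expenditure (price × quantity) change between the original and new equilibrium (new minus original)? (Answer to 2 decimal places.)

Initially, 26930 - 2P = P + 1889, so 25041 = 3P and P = 8347, Q = 10236.
The new curves are Qd = 32974 - 2P (demand) and Qs = P + 2514 (supply).
Clearing the new market: 32974 - 2P = P + 2514, so P = 30460/3 ≈ 10153.3333 and Q = 38002/3 ≈ 12667.3333.
Expenditure moves from 8347×10236 = 85439892 to 10153.3333×12667.3333 = 128615657.7778; change = +43175765.78.

+43175765.78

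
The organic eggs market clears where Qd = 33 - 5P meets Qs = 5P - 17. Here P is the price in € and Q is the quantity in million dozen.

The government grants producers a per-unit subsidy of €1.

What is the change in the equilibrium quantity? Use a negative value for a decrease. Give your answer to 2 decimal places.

+2.50

Initially, 33 - 5P = 5P - 17, so 50 = 10P and P = 5, Q = 8.
Since sellers receive the price plus the subsidy, the effective supply curve becomes Qs = 5P - 12.
New equilibrium: 33 - 5P = 5P - 12 ⇒ 45 = 10P ⇒ P = 4.5, Q = 10.5.
ΔQ = 10.5 − 8 = +2.50.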